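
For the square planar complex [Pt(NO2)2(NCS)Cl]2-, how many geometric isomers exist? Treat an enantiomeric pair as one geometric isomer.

There are 2 geometric isomers: NO2 cis; NO2 trans.

2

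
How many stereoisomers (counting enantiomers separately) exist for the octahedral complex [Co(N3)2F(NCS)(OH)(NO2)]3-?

15

Systematic enumeration (placing each ligand type in turn and discarding arrangements equivalent by rotation or reflection) gives 9 geometric isomers.
Of these, 6 lack any improper symmetry element and so occur as enantiomeric pairs, giving 9 + 6 = 15 stereoisomers in total.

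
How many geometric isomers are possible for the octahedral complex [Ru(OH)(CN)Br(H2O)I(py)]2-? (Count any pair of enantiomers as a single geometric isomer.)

An octahedron has six vertices in three trans pairs; every non-trans pair is cis.
Systematic enumeration (placing each ligand type in turn and discarding arrangements equivalent by rotation or reflection) gives 15 geometric isomers.

15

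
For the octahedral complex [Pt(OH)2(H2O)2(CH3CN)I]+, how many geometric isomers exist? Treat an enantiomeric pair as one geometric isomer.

6

The distinct arrangements are (6 in all): OH trans, H2O cis; OH cis, H2O cis (3 arrangements, 2 chiral); OH trans, H2O trans; OH cis, H2O trans.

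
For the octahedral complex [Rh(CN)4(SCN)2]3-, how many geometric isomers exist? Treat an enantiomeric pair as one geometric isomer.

2

The six octahedral sites form three mutually perpendicular trans pairs.
The distinct arrangements are (2 in all): SCN trans; SCN cis.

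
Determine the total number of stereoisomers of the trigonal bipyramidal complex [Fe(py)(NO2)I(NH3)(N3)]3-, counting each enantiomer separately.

A trigonal bipyramid has two axial and three equatorial sites, which are chemically inequivalent.
Exhaustive case analysis gives 10 geometric isomers.
Of these, 10 lack any improper symmetry element and so occur as enantiomeric pairs, giving 10 + 10 = 20 stereoisomers in total.

20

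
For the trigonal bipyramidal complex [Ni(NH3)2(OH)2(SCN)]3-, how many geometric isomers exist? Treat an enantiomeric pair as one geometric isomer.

In a trigonal bipyramid the two axial positions differ from the three equatorial ones.
Placing the ligands in turn and identifying arrangements related by rotation or reflection leaves 5 distinct geometric isomers.

5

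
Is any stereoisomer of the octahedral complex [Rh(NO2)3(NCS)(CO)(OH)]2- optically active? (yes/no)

Working through the distinct placements yields 4 geometric isomers: NO2 mer (3 arrangements); NO2 fac (chiral).
One of these lacks any improper symmetry element and so occurs as an enantiomeric pair, giving 4 + 1 = 5 stereoisomers in total.

yes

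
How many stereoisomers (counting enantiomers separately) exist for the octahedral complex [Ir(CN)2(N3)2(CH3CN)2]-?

There are 5 geometric isomers: CN trans, N3 trans, CH3CN trans; CN cis, N3 cis, CH3CN trans; CN cis, N3 trans, CH3CN cis; CN cis, N3 cis, CH3CN cis (chiral); CN trans, N3 cis, CH3CN cis.
One of these lacks any improper symmetry element and so occurs as an enantiomeric pair, giving 5 + 1 = 6 stereoisomers in total.

6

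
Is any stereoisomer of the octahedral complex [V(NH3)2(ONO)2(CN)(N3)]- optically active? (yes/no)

yes

The six octahedral sites form three mutually perpendicular trans pairs.
The distinct arrangements are (6 in all): NH3 trans, ONO trans; NH3 cis, ONO cis (3 arrangements, 2 chiral); NH3 cis, ONO trans; NH3 trans, ONO cis.
Of these, 2 lack any improper symmetry element and so occur as enantiomeric pairs, giving 6 + 2 = 8 stereoisomers in total.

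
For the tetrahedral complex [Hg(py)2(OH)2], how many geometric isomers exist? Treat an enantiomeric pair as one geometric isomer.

All four vertices of a tetrahedron are equivalent and mutually adjacent, so cis/trans isomerism cannot arise.
Only one geometric arrangement is possible.

1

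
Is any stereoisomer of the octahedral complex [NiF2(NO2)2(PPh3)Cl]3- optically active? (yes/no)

yes

Systematic placement gives 6 geometric isomers: F cis, NO2 cis (3 arrangements, 2 chiral); F cis, NO2 trans; F trans, NO2 cis; F trans, NO2 trans.
Of these, 2 lack any improper symmetry element and so occur as enantiomeric pairs, giving 6 + 2 = 8 stereoisomers in total.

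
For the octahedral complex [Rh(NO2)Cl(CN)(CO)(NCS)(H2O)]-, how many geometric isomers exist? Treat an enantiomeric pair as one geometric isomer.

15

The six octahedral sites form three mutually perpendicular trans pairs.
Placing the ligands in turn and identifying arrangements related by rotation or reflection leaves 15 distinct geometric isomers.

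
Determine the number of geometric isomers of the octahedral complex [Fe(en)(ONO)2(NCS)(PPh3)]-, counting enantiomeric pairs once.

4

The six octahedral sites form three mutually perpendicular trans pairs.
Each en is bidentate and must span two cis positions.
There are 4 geometric isomers: ONO cis (3 arrangements, 2 chiral); ONO trans.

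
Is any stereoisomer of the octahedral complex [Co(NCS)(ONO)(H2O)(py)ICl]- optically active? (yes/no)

yes

The six octahedral sites form three mutually perpendicular trans pairs.
Systematic enumeration (placing each ligand type in turn and discarding arrangements equivalent by rotation or reflection) gives 15 geometric isomers.
Of these, 15 lack any improper symmetry element and so occur as enantiomeric pairs, giving 15 + 15 = 30 stereoisomers in total.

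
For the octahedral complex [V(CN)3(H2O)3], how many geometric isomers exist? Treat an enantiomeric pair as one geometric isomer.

In an octahedral complex each vertex has one trans partner and four cis neighbours.
There are 2 geometric isomers: CN mer; CN fac.

2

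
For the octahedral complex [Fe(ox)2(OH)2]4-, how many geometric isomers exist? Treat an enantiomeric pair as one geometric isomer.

The six octahedral sites form three mutually perpendicular trans pairs.
Each ox is bidentate and must span two cis positions.
Systematic placement gives 2 geometric isomers: OH trans; OH cis (chiral).

2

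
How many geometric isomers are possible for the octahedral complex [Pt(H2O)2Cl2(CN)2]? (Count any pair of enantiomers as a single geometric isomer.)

The six octahedral sites form three mutually perpendicular trans pairs.
Systematic placement gives 5 geometric isomers: H2O trans, Cl trans, CN trans; H2O cis, Cl cis, CN trans; H2O trans, Cl cis, CN cis; H2O cis, Cl cis, CN cis (chiral); H2O cis, Cl trans, CN cis.

5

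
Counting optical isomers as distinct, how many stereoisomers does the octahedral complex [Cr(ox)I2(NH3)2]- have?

The six octahedral sites form three mutually perpendicular trans pairs.
Each ox is bidentate and must span two cis positions.
The distinct arrangements are (3 in all): I trans, NH3 cis; I cis, NH3 cis (chiral); I cis, NH3 trans.
One of these lacks any improper symmetry element and so occurs as an enantiomeric pair, giving 3 + 1 = 4 stereoisomers in total.

4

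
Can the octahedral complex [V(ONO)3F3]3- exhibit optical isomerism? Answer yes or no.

An octahedron has six vertices in three trans pairs; every non-trans pair is cis.
Systematic placement gives 2 geometric isomers: ONO mer; ONO fac.
Each arrangement has an internal mirror plane or centre of symmetry, so none is chiral.

no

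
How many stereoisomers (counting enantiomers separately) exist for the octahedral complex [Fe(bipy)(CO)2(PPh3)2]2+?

In an octahedral complex each vertex has one trans partner and four cis neighbours.
Each bipy is bidentate and must span two cis positions.
The distinct arrangements are (3 in all): CO trans, PPh3 cis; CO cis, PPh3 cis (chiral); CO cis, PPh3 trans.
One of these lacks any improper symmetry element and so occurs as an enantiomeric pair, giving 3 + 1 = 4 stereoisomers in total.

4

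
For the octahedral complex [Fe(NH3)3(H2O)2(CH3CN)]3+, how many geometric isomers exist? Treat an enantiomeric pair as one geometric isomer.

An octahedron has six vertices in three trans pairs; every non-trans pair is cis.
The distinct arrangements are (3 in all): NH3 mer, H2O cis; NH3 mer, H2O trans; NH3 fac, H2O cis.

3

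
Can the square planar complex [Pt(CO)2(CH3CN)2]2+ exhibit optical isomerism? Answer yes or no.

In a square planar complex each vertex has one trans partner and two cis neighbours.
There are 2 geometric isomers: CO cis; CO trans.
Each arrangement has an internal mirror plane or centre of symmetry, so none is chiral.

no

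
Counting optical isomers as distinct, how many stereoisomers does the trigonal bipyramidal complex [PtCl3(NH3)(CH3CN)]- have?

4

A trigonal bipyramid has two axial and three equatorial sites, which are chemically inequivalent.
There are 4 geometric isomers: NH3 equatorial, CH3CN axial; NH3 axial, CH3CN axial; NH3 equatorial, CH3CN equatorial; NH3 axial, CH3CN equatorial.
Each arrangement has an internal mirror plane or centre of symmetry, so none is chiral.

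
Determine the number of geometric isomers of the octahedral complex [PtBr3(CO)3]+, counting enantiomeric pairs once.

An octahedron has six vertices in three trans pairs; every non-trans pair is cis.
Systematic placement gives 2 geometric isomers: Br mer; Br fac.

2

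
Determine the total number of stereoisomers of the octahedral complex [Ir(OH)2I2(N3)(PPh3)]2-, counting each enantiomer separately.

8

The six octahedral sites form three mutually perpendicular trans pairs.
Systematic placement gives 6 geometric isomers: OH cis, I trans; OH trans, I trans; OH cis, I cis (3 arrangements, 2 chiral); OH trans, I cis.
Of these, 2 lack any improper symmetry element and so occur as enantiomeric pairs, giving 6 + 2 = 8 stereoisomers in total.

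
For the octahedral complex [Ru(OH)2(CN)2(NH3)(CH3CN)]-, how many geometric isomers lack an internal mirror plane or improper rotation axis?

2

In an octahedral complex each vertex has one trans partner and four cis neighbours.
The distinct arrangements are (6 in all): OH trans, CN cis; OH cis, CN cis (3 arrangements, 2 chiral); OH trans, CN trans; OH cis, CN trans.
Of these, 2 lack any improper symmetry element and so occur as enantiomeric pairs, giving 6 + 2 = 8 stereoisomers in total.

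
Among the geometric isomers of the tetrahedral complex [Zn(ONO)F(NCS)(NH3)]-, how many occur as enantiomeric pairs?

In a tetrahedral complex all four positions are equivalent and every pair of ligands is adjacent — there is no cis/trans distinction.
Only one geometric arrangement is possible; it has no improper symmetry element, so it exists as a pair of enantiomers (2 stereoisomers).

1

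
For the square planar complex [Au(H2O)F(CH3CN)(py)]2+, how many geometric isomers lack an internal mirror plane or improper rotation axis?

0

The distinct arrangements are (3 in all): (CH3CN/H2O trans, F/py trans); (CH3CN/py trans, F/H2O trans); (CH3CN/F trans, H2O/py trans).
Each arrangement has an internal mirror plane or centre of symmetry, so none is chiral.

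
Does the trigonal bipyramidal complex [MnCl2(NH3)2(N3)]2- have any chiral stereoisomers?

yes

In a trigonal bipyramid the two axial positions differ from the three equatorial ones.
Placing the ligands in turn and identifying arrangements related by rotation or reflection leaves 5 distinct geometric isomers.
One of these lacks any improper symmetry element and so occurs as an enantiomeric pair, giving 5 + 1 = 6 stereoisomers in total.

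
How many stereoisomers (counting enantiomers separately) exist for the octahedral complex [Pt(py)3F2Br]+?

3

An octahedron has six vertices in three trans pairs; every non-trans pair is cis.
Systematic placement gives 3 geometric isomers: py mer, F cis; py mer, F trans; py fac, F cis.
Each arrangement has an internal mirror plane or centre of symmetry, so none is chiral.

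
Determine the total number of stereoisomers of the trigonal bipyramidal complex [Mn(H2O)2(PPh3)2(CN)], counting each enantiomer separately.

6

A trigonal bipyramid has two axial and three equatorial sites, which are chemically inequivalent.
Placing the ligands in turn and identifying arrangements related by rotation or reflection leaves 5 distinct geometric isomers.
One of these lacks any improper symmetry element and so occurs as an enantiomeric pair, giving 5 + 1 = 6 stereoisomers in total.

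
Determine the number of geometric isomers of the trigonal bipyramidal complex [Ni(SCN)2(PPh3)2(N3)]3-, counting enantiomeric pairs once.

In a trigonal bipyramid the two axial positions differ from the three equatorial ones.
Placing the ligands in turn and identifying arrangements related by rotation or reflection leaves 5 distinct geometric isomers.

5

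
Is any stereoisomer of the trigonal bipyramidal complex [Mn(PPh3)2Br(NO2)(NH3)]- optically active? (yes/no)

A trigonal bipyramid has two axial and three equatorial sites, which are chemically inequivalent.
Systematic enumeration (placing each ligand type in turn and discarding arrangements equivalent by rotation or reflection) gives 7 geometric isomers.
Of these, 3 lack any improper symmetry element and so occur as enantiomeric pairs, giving 7 + 3 = 10 stereoisomers in total.

yes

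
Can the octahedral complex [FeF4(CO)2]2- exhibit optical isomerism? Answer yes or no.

no

An octahedron has six vertices in three trans pairs; every non-trans pair is cis.
Systematic placement gives 2 geometric isomers: CO trans; CO cis.
Each arrangement has an internal mirror plane or centre of symmetry, so none is chiral.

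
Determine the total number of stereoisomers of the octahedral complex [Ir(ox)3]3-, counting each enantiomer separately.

Each ox is bidentate and must span two cis positions.
Only one geometric arrangement is possible; it has no improper symmetry element, so it exists as a pair of enantiomers (2 stereoisomers).

2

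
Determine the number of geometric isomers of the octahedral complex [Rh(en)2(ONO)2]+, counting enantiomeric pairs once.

2

The six octahedral sites form three mutually perpendicular trans pairs.
Each en is bidentate and must span two cis positions.
Working through the distinct placements yields 2 geometric isomers: ONO trans; ONO cis (chiral).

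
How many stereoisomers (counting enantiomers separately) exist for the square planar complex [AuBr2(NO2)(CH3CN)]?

A square has two trans pairs of vertices; adjacent vertices are cis.
Systematic placement gives 2 geometric isomers: Br cis; Br trans.
Each arrangement has an internal mirror plane or centre of symmetry, so none is chiral.

2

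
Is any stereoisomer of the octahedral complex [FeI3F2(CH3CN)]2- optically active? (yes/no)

Working through the distinct placements yields 3 geometric isomers: I mer, F cis; I mer, F trans; I fac, F cis.
Each arrangement has an internal mirror plane or centre of symmetry, so none is chiral.

no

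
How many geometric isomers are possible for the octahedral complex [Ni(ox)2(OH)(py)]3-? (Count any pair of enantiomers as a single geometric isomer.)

2

In an octahedral complex each vertex has one trans partner and four cis neighbours.
Each ox is bidentate and must span two cis positions.
There are 2 geometric isomers: OH and py mutually cis (chiral); OH and py mutually trans.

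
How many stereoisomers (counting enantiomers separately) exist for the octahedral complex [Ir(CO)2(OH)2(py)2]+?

In an octahedral complex each vertex has one trans partner and four cis neighbours.
Systematic placement gives 5 geometric isomers: CO trans, OH trans, py trans; CO trans, OH cis, py cis; CO cis, OH cis, py trans; CO cis, OH cis, py cis (chiral); CO cis, OH trans, py cis.
One of these lacks any improper symmetry element and so occurs as an enantiomeric pair, giving 5 + 1 = 6 stereoisomers in total.

6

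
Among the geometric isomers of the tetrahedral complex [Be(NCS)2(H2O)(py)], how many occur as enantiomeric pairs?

0

Only one geometric arrangement is possible.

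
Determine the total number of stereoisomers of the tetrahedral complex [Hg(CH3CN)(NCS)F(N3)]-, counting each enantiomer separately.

2

In a tetrahedral complex all four positions are equivalent and every pair of ligands is adjacent — there is no cis/trans distinction.
Only one geometric arrangement is possible; it has no improper symmetry element, so it exists as a pair of enantiomers (2 stereoisomers).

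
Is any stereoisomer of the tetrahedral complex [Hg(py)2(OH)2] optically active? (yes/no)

Only one geometric arrangement is possible.

no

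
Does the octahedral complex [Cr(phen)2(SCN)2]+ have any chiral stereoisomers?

The six octahedral sites form three mutually perpendicular trans pairs.
Each phen is bidentate and must span two cis positions.
Working through the distinct placements yields 2 geometric isomers: SCN trans; SCN cis (chiral).
One of these lacks any improper symmetry element and so occurs as an enantiomeric pair, giving 2 + 1 = 3 stereoisomers in total.

yes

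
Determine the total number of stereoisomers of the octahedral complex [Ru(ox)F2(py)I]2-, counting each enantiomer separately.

6

An octahedron has six vertices in three trans pairs; every non-trans pair is cis.
Each ox is bidentate and must span two cis positions.
Systematic placement gives 4 geometric isomers: F trans; F cis (3 arrangements, 2 chiral).
Of these, 2 lack any improper symmetry element and so occur as enantiomeric pairs, giving 4 + 2 = 6 stereoisomers in total.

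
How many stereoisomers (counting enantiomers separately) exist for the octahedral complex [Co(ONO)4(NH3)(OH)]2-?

2

An octahedron has six vertices in three trans pairs; every non-trans pair is cis.
Systematic placement gives 2 geometric isomers: NH3 and OH mutually trans; NH3 and OH mutually cis.
Each arrangement has an internal mirror plane or centre of symmetry, so none is chiral.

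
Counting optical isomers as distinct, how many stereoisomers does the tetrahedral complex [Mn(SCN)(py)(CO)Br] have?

In a tetrahedral complex all four positions are equivalent and every pair of ligands is adjacent — there is no cis/trans distinction.
Only one geometric arrangement is possible; it has no improper symmetry element, so it exists as a pair of enantiomers (2 stereoisomers).

2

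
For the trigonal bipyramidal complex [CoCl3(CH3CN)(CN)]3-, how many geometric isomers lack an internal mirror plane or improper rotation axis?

In a trigonal bipyramid the two axial positions differ from the three equatorial ones.
There are 4 geometric isomers: CH3CN axial, CN axial; CH3CN axial, CN equatorial; CH3CN equatorial, CN axial; CH3CN equatorial, CN equatorial.
Each arrangement has an internal mirror plane or centre of symmetry, so none is chiral.

0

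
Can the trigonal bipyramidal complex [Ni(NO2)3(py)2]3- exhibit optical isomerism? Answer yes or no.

In a trigonal bipyramid the two axial positions differ from the three equatorial ones.
Systematic placement gives 3 geometric isomers: py both equatorial; py one axial, one equatorial; py both axial.
Each arrangement has an internal mirror plane or centre of symmetry, so none is chiral.

no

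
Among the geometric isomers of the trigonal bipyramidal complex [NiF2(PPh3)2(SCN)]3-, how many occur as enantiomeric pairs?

A trigonal bipyramid has two axial and three equatorial sites, which are chemically inequivalent.
Exhaustive case analysis gives 5 geometric isomers.
One of these lacks any improper symmetry element and so occurs as an enantiomeric pair, giving 5 + 1 = 6 stereoisomers in total.

1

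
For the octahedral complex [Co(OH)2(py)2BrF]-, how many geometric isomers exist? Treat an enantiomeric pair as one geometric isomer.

Systematic placement gives 6 geometric isomers: OH trans, py trans; OH cis, py cis (3 arrangements, 2 chiral); OH cis, py trans; OH trans, py cis.

6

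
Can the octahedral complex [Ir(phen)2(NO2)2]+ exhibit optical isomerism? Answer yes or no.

In an octahedral complex each vertex has one trans partner and four cis neighbours.
Each phen is bidentate and must span two cis positions.
The distinct arrangements are (2 in all): NO2 trans; NO2 cis (chiral).
One of these lacks any improper symmetry element and so occurs as an enantiomeric pair, giving 2 + 1 = 3 stereoisomers in total.

yes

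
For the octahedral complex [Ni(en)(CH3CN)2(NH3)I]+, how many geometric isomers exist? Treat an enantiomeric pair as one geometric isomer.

4

In an octahedral complex each vertex has one trans partner and four cis neighbours.
Each en is bidentate and must span two cis positions.
Working through the distinct placements yields 4 geometric isomers: CH3CN trans; CH3CN cis (3 arrangements, 2 chiral).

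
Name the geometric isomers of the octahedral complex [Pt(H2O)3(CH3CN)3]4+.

An octahedron has six vertices in three trans pairs; every non-trans pair is cis.
There are 2 geometric isomers: H2O mer; H2O fac.

fac and mer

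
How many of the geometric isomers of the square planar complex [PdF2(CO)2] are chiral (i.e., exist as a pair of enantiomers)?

A square has two trans pairs of vertices; adjacent vertices are cis.
There are 2 geometric isomers: F cis; F trans.
Each arrangement has an internal mirror plane or centre of symmetry, so none is chiral.

0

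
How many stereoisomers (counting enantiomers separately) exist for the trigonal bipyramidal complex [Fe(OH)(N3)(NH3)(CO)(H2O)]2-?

A trigonal bipyramid has two axial and three equatorial sites, which are chemically inequivalent.
Placing the ligands in turn and identifying arrangements related by rotation or reflection leaves 10 distinct geometric isomers.
Of these, 10 lack any improper symmetry element and so occur as enantiomeric pairs, giving 10 + 10 = 20 stereoisomers in total.

20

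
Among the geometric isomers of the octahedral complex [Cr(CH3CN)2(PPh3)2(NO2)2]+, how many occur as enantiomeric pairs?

1

Working through the distinct placements yields 5 geometric isomers: CH3CN trans, PPh3 trans, NO2 trans; CH3CN trans, PPh3 cis, NO2 cis; CH3CN cis, PPh3 trans, NO2 cis; CH3CN cis, PPh3 cis, NO2 cis (chiral); CH3CN cis, PPh3 cis, NO2 trans.
One of these lacks any improper symmetry element and so occurs as an enantiomeric pair, giving 5 + 1 = 6 stereoisomers in total.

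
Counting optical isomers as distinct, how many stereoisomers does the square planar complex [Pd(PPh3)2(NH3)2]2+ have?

Working through the distinct placements yields 2 geometric isomers: PPh3 cis; PPh3 trans.
Each arrangement has an internal mirror plane or centre of symmetry, so none is chiral.

2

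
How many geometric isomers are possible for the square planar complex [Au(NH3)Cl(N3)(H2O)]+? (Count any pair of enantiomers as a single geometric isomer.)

3

There are 3 geometric isomers: (Cl/N3 trans, H2O/NH3 trans); (Cl/NH3 trans, H2O/N3 trans); (Cl/H2O trans, N3/NH3 trans).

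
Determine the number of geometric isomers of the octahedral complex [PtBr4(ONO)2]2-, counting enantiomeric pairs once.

2

In an octahedral complex each vertex has one trans partner and four cis neighbours.
There are 2 geometric isomers: ONO trans; ONO cis.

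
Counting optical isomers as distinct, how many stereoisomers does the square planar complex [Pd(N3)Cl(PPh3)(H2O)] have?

3

In a square planar complex each vertex has one trans partner and two cis neighbours.
Systematic placement gives 3 geometric isomers: (Cl/N3 trans, H2O/PPh3 trans); (Cl/PPh3 trans, H2O/N3 trans); (Cl/H2O trans, N3/PPh3 trans).
Each arrangement has an internal mirror plane or centre of symmetry, so none is chiral.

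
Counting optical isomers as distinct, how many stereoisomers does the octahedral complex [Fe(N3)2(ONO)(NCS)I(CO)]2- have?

In an octahedral complex each vertex has one trans partner and four cis neighbours.
Exhaustive case analysis gives 9 geometric isomers.
Of these, 6 lack any improper symmetry element and so occur as enantiomeric pairs, giving 9 + 6 = 15 stereoisomers in total.

15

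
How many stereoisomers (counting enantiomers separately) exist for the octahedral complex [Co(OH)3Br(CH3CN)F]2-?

An octahedron has six vertices in three trans pairs; every non-trans pair is cis.
Systematic placement gives 4 geometric isomers: OH mer (3 arrangements); OH fac (chiral).
One of these lacks any improper symmetry element and so occurs as an enantiomeric pair, giving 4 + 1 = 5 stereoisomers in total.

5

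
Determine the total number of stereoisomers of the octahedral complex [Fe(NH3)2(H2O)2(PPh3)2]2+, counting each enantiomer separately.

6

The six octahedral sites form three mutually perpendicular trans pairs.
Working through the distinct placements yields 5 geometric isomers: NH3 trans, H2O trans, PPh3 trans; NH3 cis, H2O trans, PPh3 cis; NH3 cis, H2O cis, PPh3 trans; NH3 cis, H2O cis, PPh3 cis (chiral); NH3 trans, H2O cis, PPh3 cis.
One of these lacks any improper symmetry element and so occurs as an enantiomeric pair, giving 5 + 1 = 6 stereoisomers in total.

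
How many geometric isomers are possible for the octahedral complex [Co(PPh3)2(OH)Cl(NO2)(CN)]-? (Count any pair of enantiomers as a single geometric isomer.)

Exhaustive case analysis gives 9 geometric isomers.

9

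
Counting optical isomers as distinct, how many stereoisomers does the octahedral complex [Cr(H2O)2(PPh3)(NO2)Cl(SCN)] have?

The six octahedral sites form three mutually perpendicular trans pairs.
Exhaustive case analysis gives 9 geometric isomers.
Of these, 6 lack any improper symmetry element and so occur as enantiomeric pairs, giving 9 + 6 = 15 stereoisomers in total.

15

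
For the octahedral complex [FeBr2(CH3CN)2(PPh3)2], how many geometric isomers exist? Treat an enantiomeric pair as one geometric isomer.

5

In an octahedral complex each vertex has one trans partner and four cis neighbours.
Systematic placement gives 5 geometric isomers: Br trans, CH3CN trans, PPh3 trans; Br trans, CH3CN cis, PPh3 cis; Br cis, CH3CN cis, PPh3 trans; Br cis, CH3CN cis, PPh3 cis (chiral); Br cis, CH3CN trans, PPh3 cis.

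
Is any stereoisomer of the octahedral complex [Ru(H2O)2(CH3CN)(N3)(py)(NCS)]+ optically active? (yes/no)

An octahedron has six vertices in three trans pairs; every non-trans pair is cis.
Systematic enumeration (placing each ligand type in turn and discarding arrangements equivalent by rotation or reflection) gives 9 geometric isomers.
Of these, 6 lack any improper symmetry element and so occur as enantiomeric pairs, giving 9 + 6 = 15 stereoisomers in total.

yes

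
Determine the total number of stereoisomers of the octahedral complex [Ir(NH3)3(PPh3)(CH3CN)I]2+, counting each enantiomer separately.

5

Systematic placement gives 4 geometric isomers: NH3 mer (3 arrangements); NH3 fac (chiral).
One of these lacks any improper symmetry element and so occurs as an enantiomeric pair, giving 4 + 1 = 5 stereoisomers in total.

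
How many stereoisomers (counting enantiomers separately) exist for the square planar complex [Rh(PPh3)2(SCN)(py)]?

2

In a square planar complex each vertex has one trans partner and two cis neighbours.
Working through the distinct placements yields 2 geometric isomers: PPh3 cis; PPh3 trans.
Each arrangement has an internal mirror plane or centre of symmetry, so none is chiral.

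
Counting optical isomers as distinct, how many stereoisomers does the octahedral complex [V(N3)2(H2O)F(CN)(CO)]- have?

The six octahedral sites form three mutually perpendicular trans pairs.
Systematic enumeration (placing each ligand type in turn and discarding arrangements equivalent by rotation or reflection) gives 9 geometric isomers.
Of these, 6 lack any improper symmetry element and so occur as enantiomeric pairs, giving 9 + 6 = 15 stereoisomers in total.

15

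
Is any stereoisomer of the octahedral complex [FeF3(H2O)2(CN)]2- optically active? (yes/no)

no

Systematic placement gives 3 geometric isomers: F mer, H2O trans; F fac, H2O cis; F mer, H2O cis.
Each arrangement has an internal mirror plane or centre of symmetry, so none is chiral.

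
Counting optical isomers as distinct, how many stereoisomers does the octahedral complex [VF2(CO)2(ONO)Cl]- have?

The six octahedral sites form three mutually perpendicular trans pairs.
Working through the distinct placements yields 6 geometric isomers: F cis, CO trans; F trans, CO trans; F cis, CO cis (3 arrangements, 2 chiral); F trans, CO cis.
Of these, 2 lack any improper symmetry element and so occur as enantiomeric pairs, giving 6 + 2 = 8 stereoisomers in total.

8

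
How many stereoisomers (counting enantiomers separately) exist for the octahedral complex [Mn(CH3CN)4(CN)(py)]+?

The six octahedral sites form three mutually perpendicular trans pairs.
Systematic placement gives 2 geometric isomers: CN and py mutually trans; CN and py mutually cis.
Each arrangement has an internal mirror plane or centre of symmetry, so none is chiral.

2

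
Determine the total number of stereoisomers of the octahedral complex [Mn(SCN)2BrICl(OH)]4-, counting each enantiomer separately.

15

In an octahedral complex each vertex has one trans partner and four cis neighbours.
Placing the ligands in turn and identifying arrangements related by rotation or reflection leaves 9 distinct geometric isomers.
Of these, 6 lack any improper symmetry element and so occur as enantiomeric pairs, giving 9 + 6 = 15 stereoisomers in total.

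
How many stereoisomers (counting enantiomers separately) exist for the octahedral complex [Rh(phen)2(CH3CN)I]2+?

3

Each phen is bidentate and must span two cis positions.
Working through the distinct placements yields 2 geometric isomers: CH3CN and I mutually trans; CH3CN and I mutually cis (chiral).
One of these lacks any improper symmetry element and so occurs as an enantiomeric pair, giving 2 + 1 = 3 stereoisomers in total.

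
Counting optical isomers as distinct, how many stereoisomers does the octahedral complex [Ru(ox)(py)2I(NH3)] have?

6

In an octahedral complex each vertex has one trans partner and four cis neighbours.
Each ox is bidentate and must span two cis positions.
There are 4 geometric isomers: py cis (3 arrangements, 2 chiral); py trans.
Of these, 2 lack any improper symmetry element and so occur as enantiomeric pairs, giving 4 + 2 = 6 stereoisomers in total.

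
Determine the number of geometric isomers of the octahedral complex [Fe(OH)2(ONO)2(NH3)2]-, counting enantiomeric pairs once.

5

In an octahedral complex each vertex has one trans partner and four cis neighbours.
The distinct arrangements are (5 in all): OH trans, ONO trans, NH3 trans; OH cis, ONO cis, NH3 trans; OH cis, ONO trans, NH3 cis; OH cis, ONO cis, NH3 cis (chiral); OH trans, ONO cis, NH3 cis.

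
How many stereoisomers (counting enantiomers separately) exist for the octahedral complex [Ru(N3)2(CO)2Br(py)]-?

An octahedron has six vertices in three trans pairs; every non-trans pair is cis.
Systematic placement gives 6 geometric isomers: N3 cis, CO cis (3 arrangements, 2 chiral); N3 trans, CO cis; N3 cis, CO trans; N3 trans, CO trans.
Of these, 2 lack any improper symmetry element and so occur as enantiomeric pairs, giving 6 + 2 = 8 stereoisomers in total.

8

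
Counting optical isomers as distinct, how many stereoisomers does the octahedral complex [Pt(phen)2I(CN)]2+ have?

An octahedron has six vertices in three trans pairs; every non-trans pair is cis.
Each phen is bidentate and must span two cis positions.
There are 2 geometric isomers: I and CN mutually trans; I and CN mutually cis (chiral).
One of these lacks any improper symmetry element and so occurs as an enantiomeric pair, giving 2 + 1 = 3 stereoisomers in total.

3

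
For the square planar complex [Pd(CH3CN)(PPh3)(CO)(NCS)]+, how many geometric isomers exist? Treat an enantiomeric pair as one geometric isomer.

A square has two trans pairs of vertices; adjacent vertices are cis.
There are 3 geometric isomers: (CH3CN/NCS trans, CO/PPh3 trans); (CH3CN/PPh3 trans, CO/NCS trans); (CH3CN/CO trans, NCS/PPh3 trans).

3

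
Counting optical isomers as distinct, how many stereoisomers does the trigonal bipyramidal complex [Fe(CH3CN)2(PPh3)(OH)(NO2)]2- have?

Systematic enumeration (placing each ligand type in turn and discarding arrangements equivalent by rotation or reflection) gives 7 geometric isomers.
Of these, 3 lack any improper symmetry element and so occur as enantiomeric pairs, giving 7 + 3 = 10 stereoisomers in total.

10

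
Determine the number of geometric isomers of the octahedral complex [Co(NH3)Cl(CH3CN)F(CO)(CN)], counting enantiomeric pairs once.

Placing the ligands in turn and identifying arrangements related by rotation or reflection leaves 15 distinct geometric isomers.

15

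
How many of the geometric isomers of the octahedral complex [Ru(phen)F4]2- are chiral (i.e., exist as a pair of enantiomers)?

0

In an octahedral complex each vertex has one trans partner and four cis neighbours.
Each phen is bidentate and must span two cis positions.
Only one geometric arrangement is possible.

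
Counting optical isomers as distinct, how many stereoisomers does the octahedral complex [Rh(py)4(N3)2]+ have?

2

In an octahedral complex each vertex has one trans partner and four cis neighbours.
Systematic placement gives 2 geometric isomers: N3 trans; N3 cis.
Each arrangement has an internal mirror plane or centre of symmetry, so none is chiral.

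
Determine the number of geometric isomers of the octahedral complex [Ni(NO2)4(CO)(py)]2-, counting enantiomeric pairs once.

In an octahedral complex each vertex has one trans partner and four cis neighbours.
Working through the distinct placements yields 2 geometric isomers: CO and py mutually cis; CO and py mutually trans.

2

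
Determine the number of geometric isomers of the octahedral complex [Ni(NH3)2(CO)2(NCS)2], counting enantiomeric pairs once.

In an octahedral complex each vertex has one trans partner and four cis neighbours.
The distinct arrangements are (5 in all): NH3 trans, CO trans, NCS trans; NH3 cis, CO trans, NCS cis; NH3 trans, CO cis, NCS cis; NH3 cis, CO cis, NCS cis (chiral); NH3 cis, CO cis, NCS trans.

5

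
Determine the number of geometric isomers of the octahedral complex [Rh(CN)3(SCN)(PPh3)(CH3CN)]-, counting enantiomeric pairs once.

4

The six octahedral sites form three mutually perpendicular trans pairs.
Working through the distinct placements yields 4 geometric isomers: CN mer (3 arrangements); CN fac (chiral).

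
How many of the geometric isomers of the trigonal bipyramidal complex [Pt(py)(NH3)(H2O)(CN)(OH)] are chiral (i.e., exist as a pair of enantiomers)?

A trigonal bipyramid has two axial and three equatorial sites, which are chemically inequivalent.
Placing the ligands in turn and identifying arrangements related by rotation or reflection leaves 10 distinct geometric isomers.
Of these, 10 lack any improper symmetry element and so occur as enantiomeric pairs, giving 10 + 10 = 20 stereoisomers in total.

10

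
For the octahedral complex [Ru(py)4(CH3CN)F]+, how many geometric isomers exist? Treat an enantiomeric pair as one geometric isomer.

2

The six octahedral sites form three mutually perpendicular trans pairs.
Working through the distinct placements yields 2 geometric isomers: CH3CN and F mutually trans; CH3CN and F mutually cis.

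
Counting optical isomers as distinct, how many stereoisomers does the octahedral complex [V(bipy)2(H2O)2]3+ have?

In an octahedral complex each vertex has one trans partner and four cis neighbours.
Each bipy is bidentate and must span two cis positions.
There are 2 geometric isomers: H2O trans; H2O cis (chiral).
One of these lacks any improper symmetry element and so occurs as an enantiomeric pair, giving 2 + 1 = 3 stereoisomers in total.

3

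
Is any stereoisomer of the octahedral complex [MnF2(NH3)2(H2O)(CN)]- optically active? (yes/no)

yes

The six octahedral sites form three mutually perpendicular trans pairs.
Systematic placement gives 6 geometric isomers: F cis, NH3 trans; F cis, NH3 cis (3 arrangements, 2 chiral); F trans, NH3 trans; F trans, NH3 cis.
Of these, 2 lack any improper symmetry element and so occur as enantiomeric pairs, giving 6 + 2 = 8 stereoisomers in total.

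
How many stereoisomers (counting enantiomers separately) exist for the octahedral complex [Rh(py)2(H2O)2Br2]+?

In an octahedral complex each vertex has one trans partner and four cis neighbours.
Systematic placement gives 5 geometric isomers: py trans, H2O trans, Br trans; py cis, H2O cis, Br trans; py trans, H2O cis, Br cis; py cis, H2O cis, Br cis (chiral); py cis, H2O trans, Br cis.
One of these lacks any improper symmetry element and so occurs as an enantiomeric pair, giving 5 + 1 = 6 stereoisomers in total.

6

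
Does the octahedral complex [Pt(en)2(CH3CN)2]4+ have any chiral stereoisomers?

yes

In an octahedral complex each vertex has one trans partner and four cis neighbours.
Each en is bidentate and must span two cis positions.
The distinct arrangements are (2 in all): CH3CN trans; CH3CN cis (chiral).
One of these lacks any improper symmetry element and so occurs as an enantiomeric pair, giving 2 + 1 = 3 stereoisomers in total.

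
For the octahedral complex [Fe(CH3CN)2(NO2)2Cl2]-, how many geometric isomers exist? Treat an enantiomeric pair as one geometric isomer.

An octahedron has six vertices in three trans pairs; every non-trans pair is cis.
Working through the distinct placements yields 5 geometric isomers: CH3CN trans, NO2 trans, Cl trans; CH3CN trans, NO2 cis, Cl cis; CH3CN cis, NO2 trans, Cl cis; CH3CN cis, NO2 cis, Cl cis (chiral); CH3CN cis, NO2 cis, Cl trans.

5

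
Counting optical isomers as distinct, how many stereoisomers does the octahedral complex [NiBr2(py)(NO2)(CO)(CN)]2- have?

In an octahedral complex each vertex has one trans partner and four cis neighbours.
Exhaustive case analysis gives 9 geometric isomers.
Of these, 6 lack any improper symmetry element and so occur as enantiomeric pairs, giving 9 + 6 = 15 stereoisomers in total.

15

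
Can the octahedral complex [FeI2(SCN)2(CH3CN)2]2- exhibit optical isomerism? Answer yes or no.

yes

In an octahedral complex each vertex has one trans partner and four cis neighbours.
The distinct arrangements are (5 in all): I trans, SCN trans, CH3CN trans; I cis, SCN cis, CH3CN trans; I cis, SCN trans, CH3CN cis; I cis, SCN cis, CH3CN cis (chiral); I trans, SCN cis, CH3CN cis.
One of these lacks any improper symmetry element and so occurs as an enantiomeric pair, giving 5 + 1 = 6 stereoisomers in total.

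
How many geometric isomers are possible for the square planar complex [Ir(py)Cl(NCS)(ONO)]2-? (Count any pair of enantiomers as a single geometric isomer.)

3

In a square planar complex each vertex has one trans partner and two cis neighbours.
Working through the distinct placements yields 3 geometric isomers: (Cl/ONO trans, NCS/py trans); (Cl/py trans, NCS/ONO trans); (Cl/NCS trans, ONO/py trans).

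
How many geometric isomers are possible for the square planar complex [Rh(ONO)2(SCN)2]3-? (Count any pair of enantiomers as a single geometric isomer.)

A square has two trans pairs of vertices; adjacent vertices are cis.
The distinct arrangements are (2 in all): ONO cis; ONO trans.

2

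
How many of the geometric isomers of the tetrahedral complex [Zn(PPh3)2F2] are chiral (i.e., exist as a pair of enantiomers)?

0

All four vertices of a tetrahedron are equivalent and mutually adjacent, so cis/trans isomerism cannot arise.
Only one geometric arrangement is possible.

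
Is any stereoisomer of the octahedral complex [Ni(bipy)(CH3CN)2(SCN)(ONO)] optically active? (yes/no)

In an octahedral complex each vertex has one trans partner and four cis neighbours.
Each bipy is bidentate and must span two cis positions.
The distinct arrangements are (4 in all): CH3CN trans; CH3CN cis (3 arrangements, 2 chiral).
Of these, 2 lack any improper symmetry element and so occur as enantiomeric pairs, giving 4 + 2 = 6 stereoisomers in total.

yes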